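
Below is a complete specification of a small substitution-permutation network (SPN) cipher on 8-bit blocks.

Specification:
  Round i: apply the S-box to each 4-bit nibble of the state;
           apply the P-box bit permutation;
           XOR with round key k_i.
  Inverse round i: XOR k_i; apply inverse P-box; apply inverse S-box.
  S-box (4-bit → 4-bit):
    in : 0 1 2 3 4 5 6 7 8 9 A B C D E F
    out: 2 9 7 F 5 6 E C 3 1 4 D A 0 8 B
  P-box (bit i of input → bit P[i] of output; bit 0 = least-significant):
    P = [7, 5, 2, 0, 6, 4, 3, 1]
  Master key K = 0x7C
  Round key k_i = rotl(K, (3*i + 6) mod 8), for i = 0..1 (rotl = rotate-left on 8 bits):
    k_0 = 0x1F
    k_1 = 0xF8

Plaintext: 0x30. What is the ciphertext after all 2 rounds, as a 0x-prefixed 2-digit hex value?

s_0 = plaintext = 0x30
s_1 = Round(s_0, k_0) = 0x65
s_2 = Round(s_1, k_1) = 0xC6

0xC6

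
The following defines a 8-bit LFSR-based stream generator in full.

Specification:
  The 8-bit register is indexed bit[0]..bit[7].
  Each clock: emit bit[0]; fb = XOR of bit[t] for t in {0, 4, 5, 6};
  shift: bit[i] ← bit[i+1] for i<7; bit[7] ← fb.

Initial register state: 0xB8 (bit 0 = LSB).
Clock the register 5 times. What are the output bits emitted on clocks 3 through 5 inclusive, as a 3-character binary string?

reg_0 = 0xB8
clock 1: out=0, reg = 0x5C
clock 2: out=0, reg = 0x2E
clock 3: out=0, reg = 0x97
clock 4: out=1, reg = 0x4B
clock 5: out=1, reg = 0x25

011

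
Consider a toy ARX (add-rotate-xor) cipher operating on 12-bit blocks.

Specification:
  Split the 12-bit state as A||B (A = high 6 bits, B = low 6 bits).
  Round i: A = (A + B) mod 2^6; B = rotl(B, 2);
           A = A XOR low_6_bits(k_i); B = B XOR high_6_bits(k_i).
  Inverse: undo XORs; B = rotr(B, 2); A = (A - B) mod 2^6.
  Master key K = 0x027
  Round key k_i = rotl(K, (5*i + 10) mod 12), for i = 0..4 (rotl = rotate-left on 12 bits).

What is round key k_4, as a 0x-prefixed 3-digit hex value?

0x9C0

K = 0x027
k_0 = rotl(K, (5*0+10) mod 12) = rotl(K, 10) = 0xC09
k_1 = rotl(K, (5*1+10) mod 12) = rotl(K, 3) = 0x138
k_2 = rotl(K, (5*2+10) mod 12) = rotl(K, 8) = 0x702
k_3 = rotl(K, (5*3+10) mod 12) = rotl(K, 1) = 0x04E
k_4 = rotl(K, (5*4+10) mod 12) = rotl(K, 6) = 0x9C0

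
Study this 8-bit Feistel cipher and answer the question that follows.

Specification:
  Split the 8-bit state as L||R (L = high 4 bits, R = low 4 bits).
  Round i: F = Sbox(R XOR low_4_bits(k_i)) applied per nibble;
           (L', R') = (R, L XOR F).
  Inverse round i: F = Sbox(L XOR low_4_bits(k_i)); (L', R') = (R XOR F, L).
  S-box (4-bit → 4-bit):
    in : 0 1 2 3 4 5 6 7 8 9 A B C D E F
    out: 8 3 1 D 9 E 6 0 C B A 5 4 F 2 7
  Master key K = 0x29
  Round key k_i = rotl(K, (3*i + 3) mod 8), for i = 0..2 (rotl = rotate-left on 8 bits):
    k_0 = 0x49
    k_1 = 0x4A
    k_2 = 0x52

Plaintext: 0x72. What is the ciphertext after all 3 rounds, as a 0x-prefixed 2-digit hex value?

s_0 = plaintext = 0x72
s_1 = Round(s_0, k_0) = 0x22
s_2 = Round(s_1, k_1) = 0x2E
s_3 = Round(s_2, k_2) = 0xE6

0xE6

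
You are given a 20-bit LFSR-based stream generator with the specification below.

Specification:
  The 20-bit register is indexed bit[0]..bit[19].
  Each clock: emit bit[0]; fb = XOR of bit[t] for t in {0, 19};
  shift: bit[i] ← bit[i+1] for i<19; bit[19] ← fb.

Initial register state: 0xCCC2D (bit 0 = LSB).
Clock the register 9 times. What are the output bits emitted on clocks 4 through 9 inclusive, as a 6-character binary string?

reg_0 = 0xCCC2D
clock 1: out=1, reg = 0x66616
clock 2: out=0, reg = 0x3330B
clock 3: out=1, reg = 0x99985
clock 4: out=1, reg = 0x4CCC2
clock 5: out=0, reg = 0x26661
clock 6: out=1, reg = 0x93330
clock 7: out=0, reg = 0xC9998
clock 8: out=0, reg = 0xE4CCC
clock 9: out=0, reg = 0xF2666

101000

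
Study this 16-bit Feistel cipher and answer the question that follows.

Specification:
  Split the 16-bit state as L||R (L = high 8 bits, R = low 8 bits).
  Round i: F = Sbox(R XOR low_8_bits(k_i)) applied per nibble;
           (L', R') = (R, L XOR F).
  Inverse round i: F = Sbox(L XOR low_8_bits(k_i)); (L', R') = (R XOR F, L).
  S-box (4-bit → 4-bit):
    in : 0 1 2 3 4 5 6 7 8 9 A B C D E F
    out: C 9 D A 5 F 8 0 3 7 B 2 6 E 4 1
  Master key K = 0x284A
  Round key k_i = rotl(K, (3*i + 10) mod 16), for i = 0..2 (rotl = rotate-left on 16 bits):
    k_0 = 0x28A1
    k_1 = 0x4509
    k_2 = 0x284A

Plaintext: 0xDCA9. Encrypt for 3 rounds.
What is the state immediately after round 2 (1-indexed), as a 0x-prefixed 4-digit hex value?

0x1F31

s_0 = plaintext = 0xDCA9
s_1 = Round(s_0, k_0) = 0xA91F
s_2 = Round(s_1, k_1) = 0x1F31
s_3 = Round(s_2, k_2) = 0x311D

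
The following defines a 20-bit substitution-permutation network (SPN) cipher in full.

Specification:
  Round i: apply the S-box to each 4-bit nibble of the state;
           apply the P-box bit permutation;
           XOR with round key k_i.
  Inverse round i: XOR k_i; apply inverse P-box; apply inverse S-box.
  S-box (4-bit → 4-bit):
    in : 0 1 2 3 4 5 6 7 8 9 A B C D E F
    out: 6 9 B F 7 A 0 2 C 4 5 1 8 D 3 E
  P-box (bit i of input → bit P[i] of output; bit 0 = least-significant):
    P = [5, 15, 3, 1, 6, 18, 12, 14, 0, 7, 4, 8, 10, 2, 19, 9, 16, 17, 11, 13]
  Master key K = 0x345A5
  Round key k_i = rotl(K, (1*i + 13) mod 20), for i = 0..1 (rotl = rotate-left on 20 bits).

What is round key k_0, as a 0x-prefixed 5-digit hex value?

K = 0x345A5
k_0 = rotl(K, (1*0+13) mod 20) = rotl(K, 13) = 0x4A68B

0x4A68B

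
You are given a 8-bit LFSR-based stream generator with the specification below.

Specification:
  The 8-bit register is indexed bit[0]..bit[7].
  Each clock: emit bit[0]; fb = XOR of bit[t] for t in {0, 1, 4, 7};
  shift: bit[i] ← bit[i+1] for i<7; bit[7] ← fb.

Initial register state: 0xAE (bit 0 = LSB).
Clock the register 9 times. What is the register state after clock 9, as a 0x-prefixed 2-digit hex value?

0x87

reg_0 = 0xAE
clock 1: out=0, reg = 0x57
clock 2: out=1, reg = 0xAB
clock 3: out=1, reg = 0xD5
clock 4: out=1, reg = 0xEA
clock 5: out=0, reg = 0x75
clock 6: out=1, reg = 0x3A
clock 7: out=0, reg = 0x1D
clock 8: out=1, reg = 0x0E
clock 9: out=0, reg = 0x87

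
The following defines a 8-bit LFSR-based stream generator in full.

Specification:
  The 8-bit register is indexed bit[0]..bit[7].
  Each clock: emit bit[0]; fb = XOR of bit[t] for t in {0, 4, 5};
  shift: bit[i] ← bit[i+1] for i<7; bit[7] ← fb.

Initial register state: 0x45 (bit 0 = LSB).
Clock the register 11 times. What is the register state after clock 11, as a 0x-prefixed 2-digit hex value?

0x95

reg_0 = 0x45
clock 1: out=1, reg = 0xA2
clock 2: out=0, reg = 0xD1
clock 3: out=1, reg = 0x68
clock 4: out=0, reg = 0xB4
clock 5: out=0, reg = 0x5A
clock 6: out=0, reg = 0xAD
clock 7: out=1, reg = 0x56
clock 8: out=0, reg = 0xAB
clock 9: out=1, reg = 0x55
clock 10: out=1, reg = 0x2A
clock 11: out=0, reg = 0x95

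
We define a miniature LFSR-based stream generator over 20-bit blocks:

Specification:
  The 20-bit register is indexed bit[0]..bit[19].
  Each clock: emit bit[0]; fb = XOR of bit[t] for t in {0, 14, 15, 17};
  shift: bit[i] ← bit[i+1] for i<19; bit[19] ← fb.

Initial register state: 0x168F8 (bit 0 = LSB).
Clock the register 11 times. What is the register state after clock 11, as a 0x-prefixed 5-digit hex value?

0x5CE2D

reg_0 = 0x168F8
clock 1: out=0, reg = 0x8B47C
clock 2: out=0, reg = 0xC5A3E
clock 3: out=0, reg = 0xE2D1F
clock 4: out=1, reg = 0x7168F
clock 5: out=1, reg = 0x38B47
clock 6: out=1, reg = 0x9C5A3
clock 7: out=1, reg = 0xCE2D1
clock 8: out=1, reg = 0xE7168
clock 9: out=0, reg = 0x738B4
clock 10: out=0, reg = 0xB9C5A
clock 11: out=0, reg = 0x5CE2D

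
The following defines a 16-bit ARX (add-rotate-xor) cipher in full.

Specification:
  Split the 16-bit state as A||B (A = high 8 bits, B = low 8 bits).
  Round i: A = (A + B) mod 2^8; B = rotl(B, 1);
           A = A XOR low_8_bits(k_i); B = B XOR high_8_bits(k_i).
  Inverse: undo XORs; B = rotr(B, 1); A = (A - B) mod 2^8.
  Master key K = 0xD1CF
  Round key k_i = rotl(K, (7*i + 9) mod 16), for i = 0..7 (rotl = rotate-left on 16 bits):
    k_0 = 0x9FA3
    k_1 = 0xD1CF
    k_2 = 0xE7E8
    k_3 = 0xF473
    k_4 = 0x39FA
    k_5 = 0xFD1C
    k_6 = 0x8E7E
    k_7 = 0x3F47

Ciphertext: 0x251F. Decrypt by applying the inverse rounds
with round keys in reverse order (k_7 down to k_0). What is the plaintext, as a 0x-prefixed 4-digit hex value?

0x570B

s_0 = ciphertext = 0x251F
s_1 = InvRound(s_0, k_7) = 0x5210
s_2 = InvRound(s_1, k_6) = 0xDD4F
s_3 = InvRound(s_2, k_5) = 0x6859
s_4 = InvRound(s_3, k_4) = 0x6230
s_5 = InvRound(s_4, k_3) = 0xAF62
s_6 = InvRound(s_5, k_2) = 0x85C2
s_7 = InvRound(s_6, k_1) = 0xC189
s_8 = InvRound(s_7, k_0) = 0x570B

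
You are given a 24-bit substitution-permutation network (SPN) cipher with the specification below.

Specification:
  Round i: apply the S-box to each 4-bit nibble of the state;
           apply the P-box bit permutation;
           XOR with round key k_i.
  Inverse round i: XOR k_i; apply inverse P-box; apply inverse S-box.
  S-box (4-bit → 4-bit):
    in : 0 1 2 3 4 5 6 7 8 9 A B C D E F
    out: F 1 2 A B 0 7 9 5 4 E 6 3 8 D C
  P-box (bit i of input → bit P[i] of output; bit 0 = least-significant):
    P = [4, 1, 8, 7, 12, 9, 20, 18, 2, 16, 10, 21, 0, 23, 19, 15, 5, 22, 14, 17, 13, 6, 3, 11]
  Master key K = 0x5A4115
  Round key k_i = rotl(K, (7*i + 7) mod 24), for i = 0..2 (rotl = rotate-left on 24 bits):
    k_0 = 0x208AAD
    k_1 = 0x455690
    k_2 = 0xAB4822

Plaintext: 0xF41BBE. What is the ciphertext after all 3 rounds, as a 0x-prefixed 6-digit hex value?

s_0 = plaintext = 0xF41BBE
s_1 = Round(s_0, k_0) = 0x738514
s_2 = Round(s_1, k_1) = 0x0F6E03
s_3 = Round(s_2, k_2) = 0x1536ED

0x1536ED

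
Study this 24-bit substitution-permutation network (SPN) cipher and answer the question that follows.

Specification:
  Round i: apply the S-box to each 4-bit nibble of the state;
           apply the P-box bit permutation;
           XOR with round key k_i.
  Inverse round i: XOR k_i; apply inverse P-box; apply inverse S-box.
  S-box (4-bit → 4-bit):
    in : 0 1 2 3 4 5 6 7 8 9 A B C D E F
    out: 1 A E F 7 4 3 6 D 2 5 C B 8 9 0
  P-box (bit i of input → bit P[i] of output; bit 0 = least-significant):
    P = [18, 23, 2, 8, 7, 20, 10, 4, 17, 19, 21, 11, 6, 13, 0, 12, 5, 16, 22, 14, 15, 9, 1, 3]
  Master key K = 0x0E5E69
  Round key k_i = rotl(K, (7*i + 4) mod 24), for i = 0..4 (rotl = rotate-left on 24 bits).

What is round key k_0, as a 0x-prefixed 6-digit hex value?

0xE5E690

K = 0x0E5E69
k_0 = rotl(K, (7*0+4) mod 24) = rotl(K, 4) = 0xE5E690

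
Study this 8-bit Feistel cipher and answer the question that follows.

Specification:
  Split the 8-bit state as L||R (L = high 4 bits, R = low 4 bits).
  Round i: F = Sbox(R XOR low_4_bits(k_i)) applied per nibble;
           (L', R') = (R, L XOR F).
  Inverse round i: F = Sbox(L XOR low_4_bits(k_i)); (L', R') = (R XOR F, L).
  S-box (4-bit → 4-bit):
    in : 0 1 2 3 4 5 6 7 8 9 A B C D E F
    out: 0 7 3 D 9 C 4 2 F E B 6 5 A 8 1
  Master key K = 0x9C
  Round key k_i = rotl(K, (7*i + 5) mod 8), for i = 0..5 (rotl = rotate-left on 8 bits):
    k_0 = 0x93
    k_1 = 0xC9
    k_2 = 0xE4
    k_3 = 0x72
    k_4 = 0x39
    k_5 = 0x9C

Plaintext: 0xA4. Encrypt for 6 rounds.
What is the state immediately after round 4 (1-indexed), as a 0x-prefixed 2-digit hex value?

s_0 = plaintext = 0xA4
s_1 = Round(s_0, k_0) = 0x48
s_2 = Round(s_1, k_1) = 0x83
s_3 = Round(s_2, k_2) = 0x3A
s_4 = Round(s_3, k_3) = 0xAC
s_5 = Round(s_4, k_4) = 0xC6
s_6 = Round(s_5, k_5) = 0x67

0xAC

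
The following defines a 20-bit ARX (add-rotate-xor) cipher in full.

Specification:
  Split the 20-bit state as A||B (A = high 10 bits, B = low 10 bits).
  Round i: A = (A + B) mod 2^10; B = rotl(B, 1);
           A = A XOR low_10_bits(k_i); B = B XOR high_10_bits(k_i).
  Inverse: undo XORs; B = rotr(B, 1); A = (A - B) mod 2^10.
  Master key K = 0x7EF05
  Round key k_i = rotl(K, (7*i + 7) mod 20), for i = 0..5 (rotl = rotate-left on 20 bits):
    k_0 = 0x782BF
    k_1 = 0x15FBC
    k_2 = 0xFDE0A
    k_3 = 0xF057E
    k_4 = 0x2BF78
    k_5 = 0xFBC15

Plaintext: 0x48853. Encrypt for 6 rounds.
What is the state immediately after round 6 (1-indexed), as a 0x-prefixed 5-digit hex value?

s_0 = plaintext = 0x48853
s_1 = Round(s_0, k_0) = 0xF2946
s_2 = Round(s_1, k_1) = 0xAB2DB
s_3 = Round(s_2, k_2) = 0xE3640
s_4 = Round(s_3, k_3) = 0x2CF40
s_5 = Round(s_4, k_4) = 0x22E2E
s_6 = Round(s_5, k_5) = 0xAB3B2

0xAB3B2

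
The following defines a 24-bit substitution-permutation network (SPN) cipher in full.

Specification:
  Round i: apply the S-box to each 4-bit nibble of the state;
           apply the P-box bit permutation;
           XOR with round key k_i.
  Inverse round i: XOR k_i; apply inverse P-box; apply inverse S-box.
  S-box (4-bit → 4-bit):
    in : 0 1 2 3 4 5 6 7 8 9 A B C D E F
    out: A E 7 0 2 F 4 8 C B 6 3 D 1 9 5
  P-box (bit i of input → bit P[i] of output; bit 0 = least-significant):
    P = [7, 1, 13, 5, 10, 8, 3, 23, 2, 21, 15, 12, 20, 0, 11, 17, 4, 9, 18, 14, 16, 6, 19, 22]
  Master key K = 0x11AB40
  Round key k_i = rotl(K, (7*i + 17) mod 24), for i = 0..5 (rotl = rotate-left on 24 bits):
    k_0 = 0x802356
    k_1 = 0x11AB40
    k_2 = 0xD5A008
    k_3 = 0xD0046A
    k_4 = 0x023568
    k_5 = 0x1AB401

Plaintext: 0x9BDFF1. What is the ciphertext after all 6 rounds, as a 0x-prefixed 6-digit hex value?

s_0 = plaintext = 0x9BDFF1
s_1 = Round(s_0, k_0) = 0xD18528
s_2 = Round(s_1, k_1) = 0x36546C
s_3 = Round(s_2, k_2) = 0xE388A1
s_4 = Round(s_3, k_3) = 0x93BD40
s_5 = Round(s_4, k_4) = 0x53340F
s_6 = Round(s_5, k_5) = 0xF395C1

0xF395C1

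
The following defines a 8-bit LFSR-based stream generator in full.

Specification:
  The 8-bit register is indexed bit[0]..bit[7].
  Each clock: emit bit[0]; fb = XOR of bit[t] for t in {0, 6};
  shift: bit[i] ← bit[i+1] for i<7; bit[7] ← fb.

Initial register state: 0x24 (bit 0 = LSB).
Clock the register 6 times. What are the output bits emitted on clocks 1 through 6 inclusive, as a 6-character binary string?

reg_0 = 0x24
clock 1: out=0, reg = 0x12
clock 2: out=0, reg = 0x09
clock 3: out=1, reg = 0x84
clock 4: out=0, reg = 0x42
clock 5: out=0, reg = 0xA1
clock 6: out=1, reg = 0xD0

001001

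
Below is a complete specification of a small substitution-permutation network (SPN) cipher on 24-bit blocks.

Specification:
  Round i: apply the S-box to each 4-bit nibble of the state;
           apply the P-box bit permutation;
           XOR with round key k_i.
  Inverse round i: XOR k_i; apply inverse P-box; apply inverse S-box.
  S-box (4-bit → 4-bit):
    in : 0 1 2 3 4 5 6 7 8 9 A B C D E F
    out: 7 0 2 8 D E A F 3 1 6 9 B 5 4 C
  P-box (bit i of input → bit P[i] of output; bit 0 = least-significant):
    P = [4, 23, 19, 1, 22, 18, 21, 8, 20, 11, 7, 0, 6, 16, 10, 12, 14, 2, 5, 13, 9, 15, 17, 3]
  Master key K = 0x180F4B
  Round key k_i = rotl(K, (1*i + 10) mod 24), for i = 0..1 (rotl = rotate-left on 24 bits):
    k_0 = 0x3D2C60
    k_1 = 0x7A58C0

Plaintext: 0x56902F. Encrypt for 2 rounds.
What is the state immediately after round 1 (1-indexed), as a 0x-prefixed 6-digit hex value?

s_0 = plaintext = 0x56902F
s_1 = Round(s_0, k_0) = 0x2384AE
s_2 = Round(s_1, k_1) = 0x47F801

0x2384AE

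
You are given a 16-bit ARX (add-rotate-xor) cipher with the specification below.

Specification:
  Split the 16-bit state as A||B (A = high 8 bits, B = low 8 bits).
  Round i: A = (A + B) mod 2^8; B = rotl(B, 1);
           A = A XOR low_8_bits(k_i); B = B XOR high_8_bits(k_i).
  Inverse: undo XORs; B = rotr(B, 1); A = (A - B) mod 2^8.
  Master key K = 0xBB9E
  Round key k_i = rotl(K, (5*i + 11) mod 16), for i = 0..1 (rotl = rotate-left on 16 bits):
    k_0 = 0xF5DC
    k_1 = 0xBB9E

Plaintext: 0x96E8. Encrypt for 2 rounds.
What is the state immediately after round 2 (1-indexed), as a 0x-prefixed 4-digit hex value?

0x58F3

s_0 = plaintext = 0x96E8
s_1 = Round(s_0, k_0) = 0xA224
s_2 = Round(s_1, k_1) = 0x58F3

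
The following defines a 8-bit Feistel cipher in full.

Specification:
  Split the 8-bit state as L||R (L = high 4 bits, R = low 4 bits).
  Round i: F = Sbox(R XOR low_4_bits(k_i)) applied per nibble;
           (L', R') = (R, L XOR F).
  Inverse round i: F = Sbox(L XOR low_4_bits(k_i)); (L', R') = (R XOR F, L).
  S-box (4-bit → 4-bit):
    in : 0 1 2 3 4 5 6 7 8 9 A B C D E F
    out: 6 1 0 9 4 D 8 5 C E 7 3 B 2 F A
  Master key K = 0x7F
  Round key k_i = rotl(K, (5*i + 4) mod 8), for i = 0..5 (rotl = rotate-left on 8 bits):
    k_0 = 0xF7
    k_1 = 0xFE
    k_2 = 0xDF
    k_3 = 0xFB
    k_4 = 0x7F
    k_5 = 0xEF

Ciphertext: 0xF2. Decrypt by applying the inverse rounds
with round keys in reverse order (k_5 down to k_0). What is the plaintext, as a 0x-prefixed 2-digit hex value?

s_0 = ciphertext = 0xF2
s_1 = InvRound(s_0, k_5) = 0x4F
s_2 = InvRound(s_1, k_4) = 0xC4
s_3 = InvRound(s_2, k_3) = 0x1C
s_4 = InvRound(s_3, k_2) = 0x31
s_5 = InvRound(s_4, k_1) = 0x33
s_6 = InvRound(s_5, k_0) = 0x73

0x73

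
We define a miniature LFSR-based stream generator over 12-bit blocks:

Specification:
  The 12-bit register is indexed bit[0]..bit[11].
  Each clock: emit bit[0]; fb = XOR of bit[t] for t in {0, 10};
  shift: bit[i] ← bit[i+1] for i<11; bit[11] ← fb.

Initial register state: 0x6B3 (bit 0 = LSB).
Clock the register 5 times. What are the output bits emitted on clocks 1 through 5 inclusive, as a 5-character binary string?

reg_0 = 0x6B3
clock 1: out=1, reg = 0x359
clock 2: out=1, reg = 0x9AC
clock 3: out=0, reg = 0x4D6
clock 4: out=0, reg = 0xA6B
clock 5: out=1, reg = 0xD35

11001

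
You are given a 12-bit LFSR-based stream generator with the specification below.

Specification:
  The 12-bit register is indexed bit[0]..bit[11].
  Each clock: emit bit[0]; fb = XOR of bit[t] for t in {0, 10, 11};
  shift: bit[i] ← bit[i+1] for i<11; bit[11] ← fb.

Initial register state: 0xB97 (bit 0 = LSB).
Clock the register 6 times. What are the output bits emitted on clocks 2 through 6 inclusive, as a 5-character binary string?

11010

reg_0 = 0xB97
clock 1: out=1, reg = 0x5CB
clock 2: out=1, reg = 0x2E5
clock 3: out=1, reg = 0x972
clock 4: out=0, reg = 0xCB9
clock 5: out=1, reg = 0xE5C
clock 6: out=0, reg = 0x72E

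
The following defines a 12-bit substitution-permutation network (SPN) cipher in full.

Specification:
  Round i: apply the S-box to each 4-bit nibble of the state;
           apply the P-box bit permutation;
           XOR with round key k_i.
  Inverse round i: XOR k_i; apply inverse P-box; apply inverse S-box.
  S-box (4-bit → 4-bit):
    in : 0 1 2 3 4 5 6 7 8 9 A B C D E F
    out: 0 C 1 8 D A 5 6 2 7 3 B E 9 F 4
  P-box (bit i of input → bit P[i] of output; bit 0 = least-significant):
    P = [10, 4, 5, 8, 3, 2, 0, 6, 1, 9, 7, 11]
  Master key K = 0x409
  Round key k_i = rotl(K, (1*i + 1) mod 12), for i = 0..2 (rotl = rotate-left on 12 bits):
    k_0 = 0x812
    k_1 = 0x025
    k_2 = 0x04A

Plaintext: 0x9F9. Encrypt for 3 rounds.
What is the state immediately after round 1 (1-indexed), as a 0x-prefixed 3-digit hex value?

0xEA1

s_0 = plaintext = 0x9F9
s_1 = Round(s_0, k_0) = 0xEA1
s_2 = Round(s_1, k_1) = 0xB8B
s_3 = Round(s_2, k_2) = 0xF5C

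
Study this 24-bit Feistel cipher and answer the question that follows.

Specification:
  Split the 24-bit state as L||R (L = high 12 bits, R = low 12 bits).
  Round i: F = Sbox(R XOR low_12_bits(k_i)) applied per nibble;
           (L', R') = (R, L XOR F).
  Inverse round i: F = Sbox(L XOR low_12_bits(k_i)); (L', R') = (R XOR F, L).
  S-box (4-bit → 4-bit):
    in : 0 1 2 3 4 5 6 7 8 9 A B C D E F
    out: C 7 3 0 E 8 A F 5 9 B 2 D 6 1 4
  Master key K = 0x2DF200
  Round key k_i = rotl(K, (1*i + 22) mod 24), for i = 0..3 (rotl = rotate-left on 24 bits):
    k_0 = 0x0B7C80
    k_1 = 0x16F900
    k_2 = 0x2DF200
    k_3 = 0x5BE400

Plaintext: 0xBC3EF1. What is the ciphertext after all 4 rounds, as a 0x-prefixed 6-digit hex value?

s_0 = plaintext = 0xBC3EF1
s_1 = Round(s_0, k_0) = 0xEF1834
s_2 = Round(s_1, k_1) = 0x8349FF
s_3 = Round(s_2, k_2) = 0x9FFA70
s_4 = Round(s_3, k_3) = 0xA70803

0xA70803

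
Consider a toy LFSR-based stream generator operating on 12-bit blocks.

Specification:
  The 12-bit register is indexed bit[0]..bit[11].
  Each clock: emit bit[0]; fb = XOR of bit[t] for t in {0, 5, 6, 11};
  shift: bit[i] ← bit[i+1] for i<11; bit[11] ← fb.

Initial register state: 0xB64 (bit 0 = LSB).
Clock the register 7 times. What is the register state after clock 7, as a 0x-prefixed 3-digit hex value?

reg_0 = 0xB64
clock 1: out=0, reg = 0xDB2
clock 2: out=0, reg = 0x6D9
clock 3: out=1, reg = 0x36C
clock 4: out=0, reg = 0x1B6
clock 5: out=0, reg = 0x8DB
clock 6: out=1, reg = 0xC6D
clock 7: out=1, reg = 0x636

0x636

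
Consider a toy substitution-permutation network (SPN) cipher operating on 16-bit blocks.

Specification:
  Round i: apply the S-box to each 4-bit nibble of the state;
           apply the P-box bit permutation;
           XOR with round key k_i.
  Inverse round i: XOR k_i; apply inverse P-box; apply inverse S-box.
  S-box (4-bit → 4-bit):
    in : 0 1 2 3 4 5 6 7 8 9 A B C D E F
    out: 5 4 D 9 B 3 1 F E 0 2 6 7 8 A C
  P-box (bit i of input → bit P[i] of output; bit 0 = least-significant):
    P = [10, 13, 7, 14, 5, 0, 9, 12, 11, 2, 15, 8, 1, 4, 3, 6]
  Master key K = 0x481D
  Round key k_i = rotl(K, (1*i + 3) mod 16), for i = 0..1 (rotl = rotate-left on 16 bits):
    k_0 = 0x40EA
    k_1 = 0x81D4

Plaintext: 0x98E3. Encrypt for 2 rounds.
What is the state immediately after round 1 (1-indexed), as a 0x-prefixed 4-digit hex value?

s_0 = plaintext = 0x98E3
s_1 = Round(s_0, k_0) = 0x95EF
s_2 = Round(s_1, k_1) = 0xD951

0x95EF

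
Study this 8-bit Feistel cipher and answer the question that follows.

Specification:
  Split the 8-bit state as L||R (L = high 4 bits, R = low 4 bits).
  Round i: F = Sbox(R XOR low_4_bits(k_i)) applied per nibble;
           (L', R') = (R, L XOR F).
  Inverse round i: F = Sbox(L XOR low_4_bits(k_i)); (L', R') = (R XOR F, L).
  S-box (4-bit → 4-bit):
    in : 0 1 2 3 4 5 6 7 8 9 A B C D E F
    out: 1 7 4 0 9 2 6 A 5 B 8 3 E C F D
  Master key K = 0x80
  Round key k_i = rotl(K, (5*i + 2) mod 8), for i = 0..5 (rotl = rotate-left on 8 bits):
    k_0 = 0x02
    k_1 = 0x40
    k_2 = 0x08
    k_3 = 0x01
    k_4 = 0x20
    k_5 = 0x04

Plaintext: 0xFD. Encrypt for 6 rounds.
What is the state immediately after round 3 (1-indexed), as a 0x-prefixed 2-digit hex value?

0x95

s_0 = plaintext = 0xFD
s_1 = Round(s_0, k_0) = 0xD2
s_2 = Round(s_1, k_1) = 0x29
s_3 = Round(s_2, k_2) = 0x95
s_4 = Round(s_3, k_3) = 0x50
s_5 = Round(s_4, k_4) = 0x04
s_6 = Round(s_5, k_5) = 0x41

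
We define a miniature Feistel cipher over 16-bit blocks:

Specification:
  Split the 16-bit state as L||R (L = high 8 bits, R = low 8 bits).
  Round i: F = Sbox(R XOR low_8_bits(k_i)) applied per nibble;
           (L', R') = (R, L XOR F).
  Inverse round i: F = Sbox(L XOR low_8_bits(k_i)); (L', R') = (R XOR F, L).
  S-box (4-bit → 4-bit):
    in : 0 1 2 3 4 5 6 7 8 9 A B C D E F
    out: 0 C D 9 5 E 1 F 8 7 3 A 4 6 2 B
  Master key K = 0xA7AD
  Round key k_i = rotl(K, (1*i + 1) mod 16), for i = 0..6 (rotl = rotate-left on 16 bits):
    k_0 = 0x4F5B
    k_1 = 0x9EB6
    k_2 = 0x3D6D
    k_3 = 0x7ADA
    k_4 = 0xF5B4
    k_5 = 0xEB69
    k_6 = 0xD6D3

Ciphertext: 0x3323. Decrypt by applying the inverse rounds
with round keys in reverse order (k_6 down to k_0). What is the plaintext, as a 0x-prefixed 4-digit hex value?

0xE18B

s_0 = ciphertext = 0x3323
s_1 = InvRound(s_0, k_6) = 0x0333
s_2 = InvRound(s_1, k_5) = 0x2003
s_3 = InvRound(s_2, k_4) = 0x7620
s_4 = InvRound(s_3, k_3) = 0x1476
s_5 = InvRound(s_4, k_2) = 0x8114
s_6 = InvRound(s_5, k_1) = 0x8B81
s_7 = InvRound(s_6, k_0) = 0xE18B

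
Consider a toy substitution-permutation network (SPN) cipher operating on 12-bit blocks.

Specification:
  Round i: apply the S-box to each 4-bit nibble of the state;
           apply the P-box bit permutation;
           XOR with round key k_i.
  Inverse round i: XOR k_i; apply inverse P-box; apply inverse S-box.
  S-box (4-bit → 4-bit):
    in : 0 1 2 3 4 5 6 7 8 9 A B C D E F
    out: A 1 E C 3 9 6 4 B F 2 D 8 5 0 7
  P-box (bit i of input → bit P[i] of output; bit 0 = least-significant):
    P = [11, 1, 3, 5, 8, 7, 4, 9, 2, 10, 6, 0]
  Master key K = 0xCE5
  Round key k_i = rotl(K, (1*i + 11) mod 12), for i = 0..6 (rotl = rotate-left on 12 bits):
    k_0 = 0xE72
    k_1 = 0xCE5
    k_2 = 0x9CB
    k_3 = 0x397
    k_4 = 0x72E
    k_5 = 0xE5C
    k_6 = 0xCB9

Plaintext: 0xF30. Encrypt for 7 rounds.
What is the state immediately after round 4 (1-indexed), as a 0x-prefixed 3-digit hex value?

s_0 = plaintext = 0xF30
s_1 = Round(s_0, k_0) = 0x804
s_2 = Round(s_1, k_1) = 0x262
s_3 = Round(s_2, k_2) = 0xD30
s_4 = Round(s_3, k_3) = 0x1E1
s_5 = Round(s_4, k_4) = 0xF2A
s_6 = Round(s_5, k_5) = 0x88A
s_7 = Round(s_6, k_6) = 0xB3E

0x1E1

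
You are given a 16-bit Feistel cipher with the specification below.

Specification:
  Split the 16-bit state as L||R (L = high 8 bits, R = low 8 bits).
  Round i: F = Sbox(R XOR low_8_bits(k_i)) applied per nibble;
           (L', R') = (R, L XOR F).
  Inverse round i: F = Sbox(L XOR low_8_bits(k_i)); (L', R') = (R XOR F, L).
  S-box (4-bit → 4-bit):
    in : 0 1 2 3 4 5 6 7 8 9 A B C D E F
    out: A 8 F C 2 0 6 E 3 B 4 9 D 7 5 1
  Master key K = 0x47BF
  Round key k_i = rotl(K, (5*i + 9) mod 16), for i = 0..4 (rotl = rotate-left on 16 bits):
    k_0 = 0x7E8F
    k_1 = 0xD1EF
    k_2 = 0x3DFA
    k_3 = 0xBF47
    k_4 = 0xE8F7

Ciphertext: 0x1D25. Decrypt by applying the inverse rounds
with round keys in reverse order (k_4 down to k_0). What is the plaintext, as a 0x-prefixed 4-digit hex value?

s_0 = ciphertext = 0x1D25
s_1 = InvRound(s_0, k_4) = 0x711D
s_2 = InvRound(s_1, k_3) = 0xDB71
s_3 = InvRound(s_2, k_2) = 0x89DB
s_4 = InvRound(s_3, k_1) = 0xBD89
s_5 = InvRound(s_4, k_0) = 0x46BD

0x46BD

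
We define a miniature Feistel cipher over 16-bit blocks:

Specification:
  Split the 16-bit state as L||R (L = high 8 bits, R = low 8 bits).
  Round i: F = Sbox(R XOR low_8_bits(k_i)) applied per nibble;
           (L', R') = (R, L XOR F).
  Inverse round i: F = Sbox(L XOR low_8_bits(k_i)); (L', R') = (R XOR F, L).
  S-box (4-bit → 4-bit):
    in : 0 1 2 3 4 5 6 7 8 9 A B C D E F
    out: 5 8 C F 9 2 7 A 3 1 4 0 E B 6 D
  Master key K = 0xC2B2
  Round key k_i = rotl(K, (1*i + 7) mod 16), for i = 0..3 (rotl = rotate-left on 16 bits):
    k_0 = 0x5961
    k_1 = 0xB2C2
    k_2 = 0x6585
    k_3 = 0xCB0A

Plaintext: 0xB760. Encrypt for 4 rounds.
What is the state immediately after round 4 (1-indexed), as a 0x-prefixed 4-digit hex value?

s_0 = plaintext = 0xB760
s_1 = Round(s_0, k_0) = 0x60EF
s_2 = Round(s_1, k_1) = 0xEFAB
s_3 = Round(s_2, k_2) = 0xAB29
s_4 = Round(s_3, k_3) = 0x2964

0x2964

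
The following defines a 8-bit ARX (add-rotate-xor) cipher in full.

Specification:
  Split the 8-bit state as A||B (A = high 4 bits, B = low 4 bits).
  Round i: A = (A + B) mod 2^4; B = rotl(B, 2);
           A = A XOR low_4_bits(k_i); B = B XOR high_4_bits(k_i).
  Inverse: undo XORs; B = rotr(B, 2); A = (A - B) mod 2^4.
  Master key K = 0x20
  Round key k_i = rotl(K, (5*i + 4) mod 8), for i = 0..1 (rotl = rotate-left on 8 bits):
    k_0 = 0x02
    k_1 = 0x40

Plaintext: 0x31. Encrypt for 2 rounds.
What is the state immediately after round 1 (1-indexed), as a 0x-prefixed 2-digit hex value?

0x64

s_0 = plaintext = 0x31
s_1 = Round(s_0, k_0) = 0x64
s_2 = Round(s_1, k_1) = 0xA5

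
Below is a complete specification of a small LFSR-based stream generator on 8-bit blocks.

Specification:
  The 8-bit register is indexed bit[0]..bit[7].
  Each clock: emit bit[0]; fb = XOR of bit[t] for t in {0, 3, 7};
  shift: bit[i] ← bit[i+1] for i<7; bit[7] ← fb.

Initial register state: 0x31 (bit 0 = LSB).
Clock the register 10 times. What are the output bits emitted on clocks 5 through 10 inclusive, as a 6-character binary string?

reg_0 = 0x31
clock 1: out=1, reg = 0x98
clock 2: out=0, reg = 0x4C
clock 3: out=0, reg = 0xA6
clock 4: out=0, reg = 0xD3
clock 5: out=1, reg = 0x69
clock 6: out=1, reg = 0x34
clock 7: out=0, reg = 0x1A
clock 8: out=0, reg = 0x8D
clock 9: out=1, reg = 0xC6
clock 10: out=0, reg = 0xE3

110010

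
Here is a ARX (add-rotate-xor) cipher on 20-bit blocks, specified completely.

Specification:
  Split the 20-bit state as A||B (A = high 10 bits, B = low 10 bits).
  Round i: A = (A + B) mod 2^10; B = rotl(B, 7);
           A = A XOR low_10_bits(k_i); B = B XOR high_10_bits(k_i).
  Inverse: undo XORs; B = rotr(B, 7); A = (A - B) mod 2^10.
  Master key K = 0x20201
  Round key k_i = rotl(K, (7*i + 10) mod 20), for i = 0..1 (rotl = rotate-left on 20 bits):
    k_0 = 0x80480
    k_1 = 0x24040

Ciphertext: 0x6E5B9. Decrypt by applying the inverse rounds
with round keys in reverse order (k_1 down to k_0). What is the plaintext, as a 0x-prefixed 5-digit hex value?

0x7465E

s_0 = ciphertext = 0x6E5B9
s_1 = InvRound(s_0, k_1) = 0x2BD4A
s_2 = InvRound(s_1, k_0) = 0x7465E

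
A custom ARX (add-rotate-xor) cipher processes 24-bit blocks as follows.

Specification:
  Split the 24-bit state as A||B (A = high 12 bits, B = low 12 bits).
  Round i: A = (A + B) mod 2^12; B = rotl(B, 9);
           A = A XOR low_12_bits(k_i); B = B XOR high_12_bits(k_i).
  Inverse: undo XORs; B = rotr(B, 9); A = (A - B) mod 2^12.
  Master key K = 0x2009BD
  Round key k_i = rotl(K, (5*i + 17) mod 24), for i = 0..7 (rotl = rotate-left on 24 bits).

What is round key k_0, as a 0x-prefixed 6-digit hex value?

0x7A4013

K = 0x2009BD
k_0 = rotl(K, (5*0+17) mod 24) = rotl(K, 17) = 0x7A4013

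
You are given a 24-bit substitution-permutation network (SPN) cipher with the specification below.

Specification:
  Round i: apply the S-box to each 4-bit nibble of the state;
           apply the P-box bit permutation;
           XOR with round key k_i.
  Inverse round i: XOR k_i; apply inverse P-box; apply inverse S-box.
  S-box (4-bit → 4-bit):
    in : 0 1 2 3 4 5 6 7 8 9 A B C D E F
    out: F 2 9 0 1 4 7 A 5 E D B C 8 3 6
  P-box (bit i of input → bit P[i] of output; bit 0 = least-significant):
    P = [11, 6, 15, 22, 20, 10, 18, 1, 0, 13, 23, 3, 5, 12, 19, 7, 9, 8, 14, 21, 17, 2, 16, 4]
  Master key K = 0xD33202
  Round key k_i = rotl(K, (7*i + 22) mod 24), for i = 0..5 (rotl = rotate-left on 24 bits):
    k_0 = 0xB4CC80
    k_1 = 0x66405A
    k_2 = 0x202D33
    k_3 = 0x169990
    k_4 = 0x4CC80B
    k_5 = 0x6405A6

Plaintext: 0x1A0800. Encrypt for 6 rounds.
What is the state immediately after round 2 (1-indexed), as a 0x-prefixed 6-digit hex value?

s_0 = plaintext = 0x1A0800
s_1 = Round(s_0, k_0) = 0x481267
s_2 = Round(s_1, k_1) = 0x301613
s_3 = Round(s_2, k_2) = 0x805A32
s_4 = Round(s_3, k_3) = 0xFDD299
s_5 = Round(s_4, k_4) = 0x294CC4
s_6 = Round(s_5, k_5) = 0xC24C9C

0x301613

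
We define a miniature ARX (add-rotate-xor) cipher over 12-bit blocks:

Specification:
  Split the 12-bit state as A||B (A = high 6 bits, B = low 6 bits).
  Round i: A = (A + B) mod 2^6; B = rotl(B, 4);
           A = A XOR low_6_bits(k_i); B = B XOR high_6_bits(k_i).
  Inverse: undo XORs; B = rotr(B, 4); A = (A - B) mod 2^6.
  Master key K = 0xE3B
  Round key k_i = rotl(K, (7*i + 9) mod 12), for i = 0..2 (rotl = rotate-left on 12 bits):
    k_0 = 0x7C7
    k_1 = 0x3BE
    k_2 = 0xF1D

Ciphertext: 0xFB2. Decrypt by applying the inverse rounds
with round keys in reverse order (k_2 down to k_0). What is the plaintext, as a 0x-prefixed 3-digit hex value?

0xB50

s_0 = ciphertext = 0xFB2
s_1 = InvRound(s_0, k_2) = 0xAF8
s_2 = InvRound(s_1, k_1) = 0xE9B
s_3 = InvRound(s_2, k_0) = 0xB50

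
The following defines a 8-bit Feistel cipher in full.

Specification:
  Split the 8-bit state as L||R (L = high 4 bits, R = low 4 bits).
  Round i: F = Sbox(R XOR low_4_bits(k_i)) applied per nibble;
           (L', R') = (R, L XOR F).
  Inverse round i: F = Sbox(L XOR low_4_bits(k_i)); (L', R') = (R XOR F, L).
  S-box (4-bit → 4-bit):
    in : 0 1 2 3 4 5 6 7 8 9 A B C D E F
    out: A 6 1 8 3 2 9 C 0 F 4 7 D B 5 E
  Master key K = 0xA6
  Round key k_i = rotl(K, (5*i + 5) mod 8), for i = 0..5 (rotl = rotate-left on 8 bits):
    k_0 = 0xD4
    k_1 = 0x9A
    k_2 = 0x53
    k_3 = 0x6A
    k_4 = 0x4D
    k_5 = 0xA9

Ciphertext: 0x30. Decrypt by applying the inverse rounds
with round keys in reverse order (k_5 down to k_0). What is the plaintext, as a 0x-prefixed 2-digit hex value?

0xF5

s_0 = ciphertext = 0x30
s_1 = InvRound(s_0, k_5) = 0x43
s_2 = InvRound(s_1, k_4) = 0xC4
s_3 = InvRound(s_2, k_3) = 0xDC
s_4 = InvRound(s_3, k_2) = 0x9D
s_5 = InvRound(s_4, k_1) = 0x59
s_6 = InvRound(s_5, k_0) = 0xF5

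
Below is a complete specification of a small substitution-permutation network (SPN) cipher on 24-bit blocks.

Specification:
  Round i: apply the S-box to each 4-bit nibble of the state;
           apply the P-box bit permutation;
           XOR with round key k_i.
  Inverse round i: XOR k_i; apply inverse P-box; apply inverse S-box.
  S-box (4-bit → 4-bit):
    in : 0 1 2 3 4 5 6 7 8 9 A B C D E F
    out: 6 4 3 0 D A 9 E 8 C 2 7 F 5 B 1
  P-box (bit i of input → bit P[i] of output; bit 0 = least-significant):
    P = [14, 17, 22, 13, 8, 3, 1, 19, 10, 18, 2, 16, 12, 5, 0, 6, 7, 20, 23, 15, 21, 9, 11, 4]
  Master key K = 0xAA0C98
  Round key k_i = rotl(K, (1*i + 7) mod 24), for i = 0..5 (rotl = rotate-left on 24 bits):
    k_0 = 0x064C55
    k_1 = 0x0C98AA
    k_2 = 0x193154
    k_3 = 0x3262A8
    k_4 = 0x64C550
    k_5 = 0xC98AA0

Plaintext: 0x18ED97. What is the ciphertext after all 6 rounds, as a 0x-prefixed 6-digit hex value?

s_0 = plaintext = 0x18ED97
s_1 = Round(s_0, k_0) = 0x4CF033
s_2 = Round(s_1, k_1) = 0xB8003E
s_3 = Round(s_2, k_2) = 0x3FDB71
s_4 = Round(s_3, k_3) = 0x7E7627
s_5 = Round(s_4, k_4) = 0x376AA9
s_6 = Round(s_5, k_5) = 0x1D3AE8

0x1D3AE8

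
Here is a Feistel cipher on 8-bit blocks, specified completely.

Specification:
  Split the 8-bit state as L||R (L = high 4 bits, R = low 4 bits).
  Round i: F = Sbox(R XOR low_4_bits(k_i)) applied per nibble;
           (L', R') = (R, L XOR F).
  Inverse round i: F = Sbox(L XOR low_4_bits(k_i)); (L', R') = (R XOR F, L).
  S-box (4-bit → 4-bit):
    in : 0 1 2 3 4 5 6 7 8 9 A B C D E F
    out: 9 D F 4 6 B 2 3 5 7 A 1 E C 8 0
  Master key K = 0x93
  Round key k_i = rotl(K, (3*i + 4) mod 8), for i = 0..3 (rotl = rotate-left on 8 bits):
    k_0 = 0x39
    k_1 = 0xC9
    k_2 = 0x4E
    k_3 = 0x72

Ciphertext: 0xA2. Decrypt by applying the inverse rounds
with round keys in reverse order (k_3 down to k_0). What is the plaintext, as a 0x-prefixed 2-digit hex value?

s_0 = ciphertext = 0xA2
s_1 = InvRound(s_0, k_3) = 0x7A
s_2 = InvRound(s_1, k_2) = 0xD7
s_3 = InvRound(s_2, k_1) = 0x1D
s_4 = InvRound(s_3, k_0) = 0x81

0x81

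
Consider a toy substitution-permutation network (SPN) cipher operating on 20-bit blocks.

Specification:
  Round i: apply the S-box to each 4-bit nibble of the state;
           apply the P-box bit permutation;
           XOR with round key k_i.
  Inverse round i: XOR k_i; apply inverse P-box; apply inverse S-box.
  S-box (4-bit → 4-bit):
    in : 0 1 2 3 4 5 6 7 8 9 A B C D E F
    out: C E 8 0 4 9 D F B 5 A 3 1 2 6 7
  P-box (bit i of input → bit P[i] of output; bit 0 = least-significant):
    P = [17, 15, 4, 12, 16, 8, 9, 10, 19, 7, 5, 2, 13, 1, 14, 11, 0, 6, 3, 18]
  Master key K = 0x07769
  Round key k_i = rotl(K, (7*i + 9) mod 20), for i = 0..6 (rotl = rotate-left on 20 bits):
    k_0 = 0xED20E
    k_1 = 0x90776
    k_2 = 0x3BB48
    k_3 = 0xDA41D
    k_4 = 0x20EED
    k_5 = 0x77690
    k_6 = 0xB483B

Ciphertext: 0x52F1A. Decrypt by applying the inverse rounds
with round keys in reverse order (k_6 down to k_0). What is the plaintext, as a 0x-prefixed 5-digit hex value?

s_0 = ciphertext = 0x52F1A
s_1 = InvRound(s_0, k_6) = 0x5991C
s_2 = InvRound(s_1, k_5) = 0x46A1B
s_3 = InvRound(s_2, k_4) = 0xAF129
s_4 = InvRound(s_3, k_3) = 0x24086
s_5 = InvRound(s_4, k_2) = 0xE7AFA
s_6 = InvRound(s_5, k_1) = 0x06A85
s_7 = InvRound(s_6, k_0) = 0x68B38

0x68B38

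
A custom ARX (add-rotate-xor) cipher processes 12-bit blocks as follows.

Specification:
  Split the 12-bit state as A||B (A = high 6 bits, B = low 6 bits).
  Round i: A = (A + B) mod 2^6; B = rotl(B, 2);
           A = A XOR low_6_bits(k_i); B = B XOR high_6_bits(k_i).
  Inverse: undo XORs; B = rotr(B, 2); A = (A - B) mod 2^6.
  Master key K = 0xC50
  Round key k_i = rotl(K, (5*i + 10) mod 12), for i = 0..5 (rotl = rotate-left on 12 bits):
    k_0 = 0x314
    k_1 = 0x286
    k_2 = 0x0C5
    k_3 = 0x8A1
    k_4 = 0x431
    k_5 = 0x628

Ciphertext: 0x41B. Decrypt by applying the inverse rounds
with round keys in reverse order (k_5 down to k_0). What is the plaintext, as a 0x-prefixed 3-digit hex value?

0x742

s_0 = ciphertext = 0x41B
s_1 = InvRound(s_0, k_5) = 0x230
s_2 = InvRound(s_1, k_4) = 0xC48
s_3 = InvRound(s_2, k_3) = 0x9AA
s_4 = InvRound(s_3, k_2) = 0x25A
s_5 = InvRound(s_4, k_1) = 0x2C4
s_6 = InvRound(s_5, k_0) = 0x742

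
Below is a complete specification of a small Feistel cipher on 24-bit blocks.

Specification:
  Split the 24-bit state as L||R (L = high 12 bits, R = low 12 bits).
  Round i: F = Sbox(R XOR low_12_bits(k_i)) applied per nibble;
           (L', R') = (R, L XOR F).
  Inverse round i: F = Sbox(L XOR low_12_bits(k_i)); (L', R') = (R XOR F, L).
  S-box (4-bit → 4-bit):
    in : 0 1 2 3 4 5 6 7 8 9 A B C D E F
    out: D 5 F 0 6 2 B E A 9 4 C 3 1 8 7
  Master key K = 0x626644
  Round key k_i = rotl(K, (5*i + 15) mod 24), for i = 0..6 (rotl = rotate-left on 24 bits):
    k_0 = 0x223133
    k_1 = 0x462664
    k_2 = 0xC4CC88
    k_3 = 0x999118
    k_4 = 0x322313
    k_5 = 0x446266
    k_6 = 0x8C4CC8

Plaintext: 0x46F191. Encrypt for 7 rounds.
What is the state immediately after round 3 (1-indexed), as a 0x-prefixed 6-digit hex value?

0x6F7DC7

s_0 = plaintext = 0x46F191
s_1 = Round(s_0, k_0) = 0x191920
s_2 = Round(s_1, k_1) = 0x9206F7
s_3 = Round(s_2, k_2) = 0x6F7DC7
s_4 = Round(s_3, k_3) = 0xDC75E0
s_5 = Round(s_4, k_4) = 0x5E06B7
s_6 = Round(s_5, k_5) = 0x6B73F5
s_7 = Round(s_6, k_6) = 0x3F51B6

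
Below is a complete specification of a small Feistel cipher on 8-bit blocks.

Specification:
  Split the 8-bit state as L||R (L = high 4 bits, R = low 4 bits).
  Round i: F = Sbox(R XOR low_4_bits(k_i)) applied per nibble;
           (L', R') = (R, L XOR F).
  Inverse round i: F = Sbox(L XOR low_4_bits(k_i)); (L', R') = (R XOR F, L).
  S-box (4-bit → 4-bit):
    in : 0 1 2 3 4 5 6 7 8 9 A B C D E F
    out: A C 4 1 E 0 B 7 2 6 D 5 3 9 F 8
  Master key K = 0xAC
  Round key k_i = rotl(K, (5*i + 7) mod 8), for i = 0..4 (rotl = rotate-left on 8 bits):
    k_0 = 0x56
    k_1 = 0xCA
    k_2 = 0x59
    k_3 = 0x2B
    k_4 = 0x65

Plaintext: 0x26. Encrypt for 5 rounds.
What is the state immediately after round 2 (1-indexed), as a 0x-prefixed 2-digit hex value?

0x82

s_0 = plaintext = 0x26
s_1 = Round(s_0, k_0) = 0x68
s_2 = Round(s_1, k_1) = 0x82
s_3 = Round(s_2, k_2) = 0x2D
s_4 = Round(s_3, k_3) = 0xD9
s_5 = Round(s_4, k_4) = 0x9E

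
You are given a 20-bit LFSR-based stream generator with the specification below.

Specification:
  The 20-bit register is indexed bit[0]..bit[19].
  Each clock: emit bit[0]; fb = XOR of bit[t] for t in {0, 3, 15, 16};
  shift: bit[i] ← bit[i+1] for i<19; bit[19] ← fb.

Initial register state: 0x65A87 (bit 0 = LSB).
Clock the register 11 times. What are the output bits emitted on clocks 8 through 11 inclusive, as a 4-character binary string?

1010

reg_0 = 0x65A87
clock 1: out=1, reg = 0xB2D43
clock 2: out=1, reg = 0x596A1
clock 3: out=1, reg = 0xACB50
clock 4: out=0, reg = 0xD65A8
clock 5: out=0, reg = 0x6B2D4
clock 6: out=0, reg = 0xB596A
clock 7: out=0, reg = 0x5ACB5
clock 8: out=1, reg = 0xAD65A
clock 9: out=0, reg = 0x56B2D
clock 10: out=1, reg = 0xAB596
clock 11: out=0, reg = 0xD5ACB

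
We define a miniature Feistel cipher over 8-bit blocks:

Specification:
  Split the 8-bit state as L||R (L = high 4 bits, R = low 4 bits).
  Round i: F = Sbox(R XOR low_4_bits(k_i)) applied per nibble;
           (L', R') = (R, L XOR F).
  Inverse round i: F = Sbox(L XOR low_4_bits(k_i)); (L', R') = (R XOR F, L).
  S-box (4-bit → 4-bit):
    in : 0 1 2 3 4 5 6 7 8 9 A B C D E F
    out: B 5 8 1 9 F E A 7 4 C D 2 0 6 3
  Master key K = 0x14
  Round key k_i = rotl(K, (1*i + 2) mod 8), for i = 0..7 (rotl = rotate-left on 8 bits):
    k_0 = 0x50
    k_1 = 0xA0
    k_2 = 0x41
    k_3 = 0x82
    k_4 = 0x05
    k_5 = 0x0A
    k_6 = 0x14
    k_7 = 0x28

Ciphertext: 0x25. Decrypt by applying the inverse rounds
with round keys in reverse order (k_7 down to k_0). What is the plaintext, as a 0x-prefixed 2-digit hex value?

s_0 = ciphertext = 0x25
s_1 = InvRound(s_0, k_7) = 0x92
s_2 = InvRound(s_1, k_6) = 0x29
s_3 = InvRound(s_2, k_5) = 0xE2
s_4 = InvRound(s_3, k_4) = 0xFE
s_5 = InvRound(s_4, k_3) = 0xEF
s_6 = InvRound(s_5, k_2) = 0xCE
s_7 = InvRound(s_6, k_1) = 0xCC
s_8 = InvRound(s_7, k_0) = 0xEC

0xEC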